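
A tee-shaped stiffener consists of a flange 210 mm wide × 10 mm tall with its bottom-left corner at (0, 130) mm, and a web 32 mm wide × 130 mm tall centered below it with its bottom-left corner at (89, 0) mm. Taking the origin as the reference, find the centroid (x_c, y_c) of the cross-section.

x_c = 105.00 mm, y_c = 88.48 mm

web: A = 32 × 130 = 4160.00, centroid at (105.00, 65.00).
flange: A = 210 × 10 = 2100.00, centroid at (105.00, 135.00).
ΣA = 6260.00 mm², ΣAx_c = 657300.00 mm³, ΣAy_c = 553900.00 mm³.
x_c = 657300.00/6260.00 = 105.00 mm; y_c = 553900.00/6260.00 = 88.48 mm.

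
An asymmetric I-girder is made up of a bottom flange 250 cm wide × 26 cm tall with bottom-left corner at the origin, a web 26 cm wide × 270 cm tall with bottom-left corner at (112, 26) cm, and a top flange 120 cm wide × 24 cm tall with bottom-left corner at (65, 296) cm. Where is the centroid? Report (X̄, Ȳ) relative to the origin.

X̄ = 125.00 cm, Ȳ = 128.16 cm

bottom flange: A = 250 × 26 = 6500.00, centroid at (125.00, 13.00).
web: A = 26 × 270 = 7020.00, centroid at (125.00, 161.00).
top flange: A = 120 × 24 = 2880.00, centroid at (125.00, 308.00).
ΣA = 16400.00 cm²
ΣAX̄ = (6500.00)(125.00) + (7020.00)(125.00) + (2880.00)(125.00) = 2050000.00 cm³
ΣAȲ = (6500.00)(13.00) + (7020.00)(161.00) + (2880.00)(308.00) = 2101760.00 cm³
X̄ = 2050000.00 / 16400.00 = 125.00 cm
Ȳ = 2101760.00 / 16400.00 = 128.16 cm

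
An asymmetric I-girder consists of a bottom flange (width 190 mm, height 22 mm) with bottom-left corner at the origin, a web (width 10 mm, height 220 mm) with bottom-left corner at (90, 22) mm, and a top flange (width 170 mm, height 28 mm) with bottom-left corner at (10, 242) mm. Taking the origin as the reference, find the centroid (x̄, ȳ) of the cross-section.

x̄ = 95.00 mm, ȳ = 139.58 mm

bottom flange: A = 190 × 22 = 4180.00, centroid at (95.00, 11.00).
web: A = 10 × 220 = 2200.00, centroid at (95.00, 132.00).
top flange: A = 170 × 28 = 4760.00, centroid at (95.00, 256.00).
ΣA = 11140.00 mm², ΣAx̄ = 1058300.00 mm³, ΣAȳ = 1554940.00 mm³.
x̄ = 1058300.00/11140.00 = 95.00 mm; ȳ = 1554940.00/11140.00 = 139.58 mm.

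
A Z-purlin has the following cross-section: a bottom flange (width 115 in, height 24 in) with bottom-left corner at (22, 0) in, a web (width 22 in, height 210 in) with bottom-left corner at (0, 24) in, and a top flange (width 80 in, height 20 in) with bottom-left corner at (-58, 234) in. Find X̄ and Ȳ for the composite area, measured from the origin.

X̄ = 26.89 in, Ȳ = 113.53 in

bottom flange: A = 115 × 24 = 2760.00, centroid at (79.50, 12.00).
web: A = 22 × 210 = 4620.00, centroid at (11.00, 129.00).
top flange: A = 80 × 20 = 1600.00, centroid at (-18.00, 244.00).
ΣA = 8980.00 in²
ΣAX̄ = (2760.00)(79.50) + (4620.00)(11.00) + (1600.00)(-18.00) = 241440.00 in³
ΣAȲ = (2760.00)(12.00) + (4620.00)(129.00) + (1600.00)(244.00) = 1019500.00 in³
X̄ = 241440.00 / 8980.00 = 26.89 in
Ȳ = 1019500.00 / 8980.00 = 113.53 in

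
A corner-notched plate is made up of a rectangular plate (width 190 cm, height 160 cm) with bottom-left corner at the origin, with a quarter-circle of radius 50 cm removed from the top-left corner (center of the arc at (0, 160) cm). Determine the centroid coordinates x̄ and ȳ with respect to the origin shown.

x̄ = 100.09 cm, ȳ = 75.94 cm

Part | A | x̄ᵢ | ȳᵢ | A·x̄ᵢ | A·ȳᵢ
plate | 30400.00 | 95.00 | 80.00 | 2888000.00 | 2432000.00
removed quarter-circle | -1963.50 | 21.22 | 138.78 | -41666.67 | -272492.60
Σ | 28436.50 |  |  | 2846333.33 | 2159507.40
x̄ = 2846333.33 / 28436.50 = 100.09 cm
ȳ = 2159507.40 / 28436.50 = 75.94 cm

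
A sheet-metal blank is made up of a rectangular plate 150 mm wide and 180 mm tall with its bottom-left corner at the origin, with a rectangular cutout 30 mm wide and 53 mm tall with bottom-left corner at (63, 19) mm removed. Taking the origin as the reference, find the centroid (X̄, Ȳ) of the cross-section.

Part | A | x̄ᵢ | ȳᵢ | A·x̄ᵢ | A·ȳᵢ
plate | 27000.00 | 75.00 | 90.00 | 2025000.00 | 2430000.00
hole | -1590.00 | 78.00 | 45.50 | -124020.00 | -72345.00
Σ | 25410.00 |  |  | 1900980.00 | 2357655.00
X̄ = 1900980.00 / 25410.00 = 74.81 mm
Ȳ = 2357655.00 / 25410.00 = 92.78 mm

X̄ = 74.81 mm, Ȳ = 92.78 mm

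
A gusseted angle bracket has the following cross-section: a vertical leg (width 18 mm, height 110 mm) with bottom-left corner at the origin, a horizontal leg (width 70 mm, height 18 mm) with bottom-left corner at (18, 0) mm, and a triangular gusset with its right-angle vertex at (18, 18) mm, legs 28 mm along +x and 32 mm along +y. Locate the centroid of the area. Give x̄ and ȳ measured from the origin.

x̄ = 26.26 mm, ȳ = 36.09 mm

vertical leg: A = 18 × 110 = 1980.00, centroid at (9.00, 55.00).
horizontal leg: A = 70 × 18 = 1260.00, centroid at (53.00, 9.00).
gusset: A = ½·28·32 = 448.00, centroid at (27.33, 28.67).
ΣA = 3688.00 mm², ΣAx̄ = 96845.33 mm³, ΣAȳ = 133082.67 mm³.
x̄ = 96845.33/3688.00 = 26.26 mm; ȳ = 133082.67/3688.00 = 36.09 mm.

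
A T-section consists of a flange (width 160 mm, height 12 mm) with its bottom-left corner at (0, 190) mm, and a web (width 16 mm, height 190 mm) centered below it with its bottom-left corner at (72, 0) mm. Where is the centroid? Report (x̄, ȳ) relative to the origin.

web: A = 16 × 190 = 3040.00, centroid at (80.00, 95.00).
flange: A = 160 × 12 = 1920.00, centroid at (80.00, 196.00).
ΣA = 4960.00 mm², ΣAx̄ = 396800.00 mm³, ΣAȳ = 665120.00 mm³.
x̄ = 396800.00/4960.00 = 80.00 mm; ȳ = 665120.00/4960.00 = 134.10 mm.

x̄ = 80.00 mm, ȳ = 134.10 mm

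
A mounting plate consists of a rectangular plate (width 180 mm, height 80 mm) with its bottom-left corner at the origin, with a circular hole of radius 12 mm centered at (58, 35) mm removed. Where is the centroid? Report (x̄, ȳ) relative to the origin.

x̄ = 91.04 mm, ȳ = 40.16 mm

Part | A | x̄ᵢ | ȳᵢ | A·x̄ᵢ | A·ȳᵢ
plate | 14400.00 | 90.00 | 40.00 | 1296000.00 | 576000.00
hole | -452.39 | 58.00 | 35.00 | -26238.58 | -15833.63
Σ | 13947.61 |  |  | 1269761.42 | 560166.37
x̄ = 1269761.42 / 13947.61 = 91.04 mm
ȳ = 560166.37 / 13947.61 = 40.16 mm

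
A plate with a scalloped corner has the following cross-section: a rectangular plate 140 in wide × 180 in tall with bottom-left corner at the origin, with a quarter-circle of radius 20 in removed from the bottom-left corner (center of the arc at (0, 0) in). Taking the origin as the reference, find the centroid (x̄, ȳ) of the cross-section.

x̄ = 70.78 in, ȳ = 91.03 in

plate: A = 140 × 180 = 25200.00, centroid at (70.00, 90.00).
removed quarter-circle: A = −¼π·20² = -314.16, centroid at (8.49, 8.49).
ΣA = 24885.84 in², ΣAx̄ = 1761333.33 in³, ΣAȳ = 2265333.33 in³.
x̄ = 1761333.33/24885.84 = 70.78 in; ȳ = 2265333.33/24885.84 = 91.03 in.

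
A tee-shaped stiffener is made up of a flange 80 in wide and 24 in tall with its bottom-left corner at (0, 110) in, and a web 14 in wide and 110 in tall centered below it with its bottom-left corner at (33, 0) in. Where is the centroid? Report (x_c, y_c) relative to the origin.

x_c = 40.00 in, y_c = 92.18 in

web: A = 14 × 110 = 1540.00, centroid at (40.00, 55.00).
flange: A = 80 × 24 = 1920.00, centroid at (40.00, 122.00).
ΣA = 3460.00 in²
ΣAx_c = (1540.00)(40.00) + (1920.00)(40.00) = 138400.00 in³
ΣAy_c = (1540.00)(55.00) + (1920.00)(122.00) = 318940.00 in³
x_c = 138400.00 / 3460.00 = 40.00 in
y_c = 318940.00 / 3460.00 = 92.18 in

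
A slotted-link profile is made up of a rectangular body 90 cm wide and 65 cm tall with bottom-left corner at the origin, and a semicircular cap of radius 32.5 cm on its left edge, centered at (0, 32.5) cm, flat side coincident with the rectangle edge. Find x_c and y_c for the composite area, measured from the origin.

Part | A | x̄ᵢ | ȳᵢ | A·x̄ᵢ | A·ȳᵢ
rectangular body | 5850.00 | 45.00 | 32.50 | 263250.00 | 190125.00
semicircular end | 1659.15 | -13.79 | 32.50 | -22885.42 | 53922.49
Σ | 7509.15 |  |  | 240364.58 | 244047.49
x_c = 240364.58 / 7509.15 = 32.01 cm
y_c = 244047.49 / 7509.15 = 32.50 cm

x_c = 32.01 cm, y_c = 32.50 cm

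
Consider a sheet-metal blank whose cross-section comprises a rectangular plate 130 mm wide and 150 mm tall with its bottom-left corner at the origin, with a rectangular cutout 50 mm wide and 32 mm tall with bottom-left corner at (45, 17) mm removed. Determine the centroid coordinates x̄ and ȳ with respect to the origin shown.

x̄ = 64.55 mm, ȳ = 78.75 mm

plate: A = 130 × 150 = 19500.00, centroid at (65.00, 75.00).
hole: A = −(50 × 32) = -1600.00, centroid at (70.00, 33.00).
ΣA = 17900.00 mm², ΣAx̄ = 1155500.00 mm³, ΣAȳ = 1409700.00 mm³.
x̄ = 1155500.00/17900.00 = 64.55 mm; ȳ = 1409700.00/17900.00 = 78.75 mm.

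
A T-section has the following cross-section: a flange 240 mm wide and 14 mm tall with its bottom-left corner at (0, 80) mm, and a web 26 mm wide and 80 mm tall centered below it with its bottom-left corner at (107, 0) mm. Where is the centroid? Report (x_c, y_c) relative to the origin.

x_c = 120.00 mm, y_c = 69.03 mm

web: A = 26 × 80 = 2080.00, centroid at (120.00, 40.00).
flange: A = 240 × 14 = 3360.00, centroid at (120.00, 87.00).
ΣA = 5440.00 mm²
ΣAx_c = (2080.00)(120.00) + (3360.00)(120.00) = 652800.00 mm³
ΣAy_c = (2080.00)(40.00) + (3360.00)(87.00) = 375520.00 mm³
x_c = 652800.00 / 5440.00 = 120.00 mm
y_c = 375520.00 / 5440.00 = 69.03 mm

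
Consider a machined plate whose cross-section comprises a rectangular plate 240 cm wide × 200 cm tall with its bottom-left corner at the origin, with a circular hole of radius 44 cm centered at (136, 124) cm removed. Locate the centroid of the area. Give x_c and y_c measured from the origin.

plate: A = 240 × 200 = 48000.00, centroid at (120.00, 100.00).
hole: A = −π·44² = -6082.12, centroid at (136.00, 124.00).
ΣA = 41917.88 cm²
ΣAx_c = (48000.00)(120.00) + (-6082.12)(136.00) = 4932831.22 cm³
ΣAy_c = (48000.00)(100.00) + (-6082.12)(124.00) = 4045816.70 cm³
x_c = 4932831.22 / 41917.88 = 117.68 cm
y_c = 4045816.70 / 41917.88 = 96.52 cm

x_c = 117.68 cm, y_c = 96.52 cm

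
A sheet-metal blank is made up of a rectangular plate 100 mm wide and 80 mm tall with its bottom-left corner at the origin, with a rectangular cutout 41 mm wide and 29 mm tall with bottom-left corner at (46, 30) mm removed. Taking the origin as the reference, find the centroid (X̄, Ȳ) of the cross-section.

plate: A = 100 × 80 = 8000.00, centroid at (50.00, 40.00).
hole: A = −(41 × 29) = -1189.00, centroid at (66.50, 44.50).
ΣA = 6811.00 mm²
ΣAX̄ = (8000.00)(50.00) + (-1189.00)(66.50) = 320931.50 mm³
ΣAȲ = (8000.00)(40.00) + (-1189.00)(44.50) = 267089.50 mm³
X̄ = 320931.50 / 6811.00 = 47.12 mm
Ȳ = 267089.50 / 6811.00 = 39.21 mm

X̄ = 47.12 mm, Ȳ = 39.21 mm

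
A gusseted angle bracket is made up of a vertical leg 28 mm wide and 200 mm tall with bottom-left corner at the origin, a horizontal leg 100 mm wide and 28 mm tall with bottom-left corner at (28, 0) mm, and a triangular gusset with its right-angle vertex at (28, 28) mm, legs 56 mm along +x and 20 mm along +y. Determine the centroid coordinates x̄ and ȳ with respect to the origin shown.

vertical leg: A = 28 × 200 = 5600.00, centroid at (14.00, 100.00).
horizontal leg: A = 100 × 28 = 2800.00, centroid at (78.00, 14.00).
gusset: A = ½·56·20 = 560.00, centroid at (46.67, 34.67).
ΣA = 8960.00 mm²
ΣAx̄ = (5600.00)(14.00) + (2800.00)(78.00) + (560.00)(46.67) = 322933.33 mm³
ΣAȳ = (5600.00)(100.00) + (2800.00)(14.00) + (560.00)(34.67) = 618613.33 mm³
x̄ = 322933.33 / 8960.00 = 36.04 mm
ȳ = 618613.33 / 8960.00 = 69.04 mm

x̄ = 36.04 mm, ȳ = 69.04 mm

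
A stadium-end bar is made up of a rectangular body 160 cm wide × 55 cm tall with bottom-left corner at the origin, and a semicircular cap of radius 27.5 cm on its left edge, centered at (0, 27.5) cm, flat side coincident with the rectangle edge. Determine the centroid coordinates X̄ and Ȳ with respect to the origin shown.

X̄ = 69.10 cm, Ȳ = 27.50 cm

Part | A | x̄ᵢ | ȳᵢ | A·x̄ᵢ | A·ȳᵢ
rectangular body | 8800.00 | 80.00 | 27.50 | 704000.00 | 242000.00
semicircular end | 1187.91 | -11.67 | 27.50 | -13864.58 | 32667.65
Σ | 9987.91 |  |  | 690135.42 | 274667.65
X̄ = 690135.42 / 9987.91 = 69.10 cm
Ȳ = 274667.65 / 9987.91 = 27.50 cm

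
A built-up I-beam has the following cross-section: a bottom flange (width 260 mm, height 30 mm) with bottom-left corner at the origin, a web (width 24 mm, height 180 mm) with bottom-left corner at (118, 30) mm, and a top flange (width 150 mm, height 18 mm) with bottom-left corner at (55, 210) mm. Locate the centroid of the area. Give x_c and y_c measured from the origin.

x_c = 130.00 mm, y_c = 82.77 mm

Part | A | x̄ᵢ | ȳᵢ | A·x̄ᵢ | A·ȳᵢ
bottom flange | 7800.00 | 130.00 | 15.00 | 1014000.00 | 117000.00
web | 4320.00 | 130.00 | 120.00 | 561600.00 | 518400.00
top flange | 2700.00 | 130.00 | 219.00 | 351000.00 | 591300.00
Σ | 14820.00 |  |  | 1926600.00 | 1226700.00
x_c = 1926600.00 / 14820.00 = 130.00 mm
y_c = 1226700.00 / 14820.00 = 82.77 mm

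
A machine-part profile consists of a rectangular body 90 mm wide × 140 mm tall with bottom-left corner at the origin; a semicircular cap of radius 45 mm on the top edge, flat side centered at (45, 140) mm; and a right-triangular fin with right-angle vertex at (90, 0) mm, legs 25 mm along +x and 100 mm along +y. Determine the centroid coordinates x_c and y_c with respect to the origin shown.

x_c = 48.91 mm, y_c = 83.95 mm

rectangular body: A = 90 × 140 = 12600.00, centroid at (45.00, 70.00).
semicircular top: A = ½π·45² = 3180.86, centroid at (45.00, 159.10).
triangular fin: A = ½·25·100 = 1250.00, centroid at (98.33, 33.33).
ΣA = 17030.86 mm²
ΣAx_c = (12600.00)(45.00) + (3180.86)(45.00) + (1250.00)(98.33) = 833055.48 mm³
ΣAy_c = (12600.00)(70.00) + (3180.86)(159.10) + (1250.00)(33.33) = 1429737.43 mm³
x_c = 833055.48 / 17030.86 = 48.91 mm
y_c = 1429737.43 / 17030.86 = 83.95 mm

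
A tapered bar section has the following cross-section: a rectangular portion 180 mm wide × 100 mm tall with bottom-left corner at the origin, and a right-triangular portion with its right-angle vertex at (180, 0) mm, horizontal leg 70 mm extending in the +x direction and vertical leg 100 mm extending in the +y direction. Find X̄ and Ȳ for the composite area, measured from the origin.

X̄ = 108.45 mm, Ȳ = 47.29 mm

rectangular portion: A = 180 × 100 = 18000.00, centroid at (90.00, 50.00).
triangular portion: A = ½·70·100 = 3500.00, centroid at (203.33, 33.33).
ΣA = 21500.00 mm², ΣAX̄ = 2331666.67 mm³, ΣAȲ = 1016666.67 mm³.
X̄ = 2331666.67/21500.00 = 108.45 mm; Ȳ = 1016666.67/21500.00 = 47.29 mm.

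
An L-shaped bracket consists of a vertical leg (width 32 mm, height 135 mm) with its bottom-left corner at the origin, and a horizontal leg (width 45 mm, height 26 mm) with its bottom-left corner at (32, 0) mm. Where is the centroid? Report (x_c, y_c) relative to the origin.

vertical leg: A = 32 × 135 = 4320.00, centroid at (16.00, 67.50).
horizontal leg: A = 45 × 26 = 1170.00, centroid at (54.50, 13.00).
ΣA = 5490.00 mm², ΣAx_c = 132885.00 mm³, ΣAy_c = 306810.00 mm³.
x_c = 132885.00/5490.00 = 24.20 mm; y_c = 306810.00/5490.00 = 55.89 mm.

x_c = 24.20 mm, y_c = 55.89 mm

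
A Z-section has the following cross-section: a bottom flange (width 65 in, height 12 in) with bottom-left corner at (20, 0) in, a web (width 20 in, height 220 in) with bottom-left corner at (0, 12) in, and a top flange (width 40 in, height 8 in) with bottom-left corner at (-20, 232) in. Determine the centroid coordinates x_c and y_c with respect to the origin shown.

x_c = 15.45 in, y_c = 112.18 in

bottom flange: A = 65 × 12 = 780.00, centroid at (52.50, 6.00).
web: A = 20 × 220 = 4400.00, centroid at (10.00, 122.00).
top flange: A = 40 × 8 = 320.00, centroid at (0.00, 236.00).
ΣA = 5500.00 in²
ΣAx_c = (780.00)(52.50) + (4400.00)(10.00) + (320.00)(0.00) = 84950.00 in³
ΣAy_c = (780.00)(6.00) + (4400.00)(122.00) + (320.00)(236.00) = 617000.00 in³
x_c = 84950.00 / 5500.00 = 15.45 in
y_c = 617000.00 / 5500.00 = 112.18 in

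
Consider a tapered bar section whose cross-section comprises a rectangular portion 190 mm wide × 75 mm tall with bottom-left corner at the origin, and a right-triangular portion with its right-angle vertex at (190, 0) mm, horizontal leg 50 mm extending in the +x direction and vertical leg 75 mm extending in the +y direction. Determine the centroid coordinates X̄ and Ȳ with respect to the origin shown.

X̄ = 107.98 mm, Ȳ = 36.05 mm

Part | A | x̄ᵢ | ȳᵢ | A·x̄ᵢ | A·ȳᵢ
rectangular portion | 14250.00 | 95.00 | 37.50 | 1353750.00 | 534375.00
triangular portion | 1875.00 | 206.67 | 25.00 | 387500.00 | 46875.00
Σ | 16125.00 |  |  | 1741250.00 | 581250.00
X̄ = 1741250.00 / 16125.00 = 107.98 mm
Ȳ = 581250.00 / 16125.00 = 36.05 mm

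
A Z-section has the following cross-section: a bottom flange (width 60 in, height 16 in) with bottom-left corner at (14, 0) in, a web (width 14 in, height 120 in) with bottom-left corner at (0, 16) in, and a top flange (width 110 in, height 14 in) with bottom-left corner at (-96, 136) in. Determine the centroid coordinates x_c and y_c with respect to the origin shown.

x_c = -2.19 in, y_c = 85.07 in

bottom flange: A = 60 × 16 = 960.00, centroid at (44.00, 8.00).
web: A = 14 × 120 = 1680.00, centroid at (7.00, 76.00).
top flange: A = 110 × 14 = 1540.00, centroid at (-41.00, 143.00).
ΣA = 4180.00 in²
ΣAx_c = (960.00)(44.00) + (1680.00)(7.00) + (1540.00)(-41.00) = -9140.00 in³
ΣAy_c = (960.00)(8.00) + (1680.00)(76.00) + (1540.00)(143.00) = 355580.00 in³
x_c = -9140.00 / 4180.00 = -2.19 in
y_c = 355580.00 / 4180.00 = 85.07 in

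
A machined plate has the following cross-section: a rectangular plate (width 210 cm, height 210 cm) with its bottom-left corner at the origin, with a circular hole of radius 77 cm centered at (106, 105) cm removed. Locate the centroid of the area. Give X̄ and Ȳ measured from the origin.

X̄ = 104.27 cm, Ȳ = 105.00 cm

Part | A | x̄ᵢ | ȳᵢ | A·x̄ᵢ | A·ȳᵢ
plate | 44100.00 | 105.00 | 105.00 | 4630500.00 | 4630500.00
hole | -18626.50 | 106.00 | 105.00 | -1974409.30 | -1955782.80
Σ | 25473.50 |  |  | 2656090.70 | 2674717.20
X̄ = 2656090.70 / 25473.50 = 104.27 cm
Ȳ = 2674717.20 / 25473.50 = 105.00 cm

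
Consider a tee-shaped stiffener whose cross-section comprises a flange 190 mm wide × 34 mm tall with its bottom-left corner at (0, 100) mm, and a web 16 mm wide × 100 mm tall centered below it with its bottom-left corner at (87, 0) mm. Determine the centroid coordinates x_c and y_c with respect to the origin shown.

web: A = 16 × 100 = 1600.00, centroid at (95.00, 50.00).
flange: A = 190 × 34 = 6460.00, centroid at (95.00, 117.00).
ΣA = 8060.00 mm²
ΣAx_c = (1600.00)(95.00) + (6460.00)(95.00) = 765700.00 mm³
ΣAy_c = (1600.00)(50.00) + (6460.00)(117.00) = 835820.00 mm³
x_c = 765700.00 / 8060.00 = 95.00 mm
y_c = 835820.00 / 8060.00 = 103.70 mm

x_c = 95.00 mm, y_c = 103.70 mm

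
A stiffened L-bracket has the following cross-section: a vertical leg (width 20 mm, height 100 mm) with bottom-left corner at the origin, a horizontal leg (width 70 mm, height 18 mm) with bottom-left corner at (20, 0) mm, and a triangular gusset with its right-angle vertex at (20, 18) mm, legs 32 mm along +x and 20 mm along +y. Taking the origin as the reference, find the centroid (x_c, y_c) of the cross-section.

x_c = 27.69 mm, y_c = 33.31 mm

vertical leg: A = 20 × 100 = 2000.00, centroid at (10.00, 50.00).
horizontal leg: A = 70 × 18 = 1260.00, centroid at (55.00, 9.00).
gusset: A = ½·32·20 = 320.00, centroid at (30.67, 24.67).
ΣA = 3580.00 mm², ΣAx_c = 99113.33 mm³, ΣAy_c = 119233.33 mm³.
x_c = 99113.33/3580.00 = 27.69 mm; y_c = 119233.33/3580.00 = 33.31 mm.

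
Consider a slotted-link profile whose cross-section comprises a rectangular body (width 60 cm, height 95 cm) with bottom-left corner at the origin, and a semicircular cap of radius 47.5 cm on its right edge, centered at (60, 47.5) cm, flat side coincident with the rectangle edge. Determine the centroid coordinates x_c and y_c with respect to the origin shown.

rectangular body: A = 60 × 95 = 5700.00, centroid at (30.00, 47.50).
semicircular end: A = ½π·47.5² = 3544.11, centroid at (80.16, 47.50).
ΣA = 9244.11 cm², ΣAx_c = 455094.47 cm³, ΣAy_c = 439095.19 cm³.
x_c = 455094.47/9244.11 = 49.23 cm; y_c = 439095.19/9244.11 = 47.50 cm.

x_c = 49.23 cm, y_c = 47.50 cm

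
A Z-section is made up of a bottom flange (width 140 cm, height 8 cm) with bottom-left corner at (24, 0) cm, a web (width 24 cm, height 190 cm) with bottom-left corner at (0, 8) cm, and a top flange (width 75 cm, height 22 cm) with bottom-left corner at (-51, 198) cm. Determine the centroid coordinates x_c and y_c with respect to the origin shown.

x_c = 18.79 cm, y_c = 111.73 cm

bottom flange: A = 140 × 8 = 1120.00, centroid at (94.00, 4.00).
web: A = 24 × 190 = 4560.00, centroid at (12.00, 103.00).
top flange: A = 75 × 22 = 1650.00, centroid at (-13.50, 209.00).
ΣA = 7330.00 cm²
ΣAx_c = (1120.00)(94.00) + (4560.00)(12.00) + (1650.00)(-13.50) = 137725.00 cm³
ΣAy_c = (1120.00)(4.00) + (4560.00)(103.00) + (1650.00)(209.00) = 819010.00 cm³
x_c = 137725.00 / 7330.00 = 18.79 cm
y_c = 819010.00 / 7330.00 = 111.73 cm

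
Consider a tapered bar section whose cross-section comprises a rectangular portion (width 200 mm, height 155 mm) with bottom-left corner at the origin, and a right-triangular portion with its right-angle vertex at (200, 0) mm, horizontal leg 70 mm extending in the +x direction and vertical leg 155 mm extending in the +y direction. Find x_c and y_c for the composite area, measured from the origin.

x_c = 118.37 mm, y_c = 73.65 mm

Part | A | x̄ᵢ | ȳᵢ | A·x̄ᵢ | A·ȳᵢ
rectangular portion | 31000.00 | 100.00 | 77.50 | 3100000.00 | 2402500.00
triangular portion | 5425.00 | 223.33 | 51.67 | 1211583.33 | 280291.67
Σ | 36425.00 |  |  | 4311583.33 | 2682791.67
x_c = 4311583.33 / 36425.00 = 118.37 mm
y_c = 2682791.67 / 36425.00 = 73.65 mm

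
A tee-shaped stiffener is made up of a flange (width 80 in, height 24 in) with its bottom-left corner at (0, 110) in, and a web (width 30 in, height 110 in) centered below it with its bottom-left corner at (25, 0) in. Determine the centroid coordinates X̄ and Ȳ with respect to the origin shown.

web: A = 30 × 110 = 3300.00, centroid at (40.00, 55.00).
flange: A = 80 × 24 = 1920.00, centroid at (40.00, 122.00).
ΣA = 5220.00 in²
ΣAX̄ = (3300.00)(40.00) + (1920.00)(40.00) = 208800.00 in³
ΣAȲ = (3300.00)(55.00) + (1920.00)(122.00) = 415740.00 in³
X̄ = 208800.00 / 5220.00 = 40.00 in
Ȳ = 415740.00 / 5220.00 = 79.64 in

X̄ = 40.00 in, Ȳ = 79.64 in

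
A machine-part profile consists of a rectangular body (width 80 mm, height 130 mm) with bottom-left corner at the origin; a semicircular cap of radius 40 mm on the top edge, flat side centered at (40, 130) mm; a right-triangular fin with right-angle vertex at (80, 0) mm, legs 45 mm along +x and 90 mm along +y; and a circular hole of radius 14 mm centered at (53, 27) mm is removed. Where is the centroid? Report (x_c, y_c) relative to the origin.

x_c = 47.22 mm, y_c = 76.07 mm

rectangular body: A = 80 × 130 = 10400.00, centroid at (40.00, 65.00).
semicircular top: A = ½π·40² = 2513.27, centroid at (40.00, 146.98).
triangular fin: A = ½·45·90 = 2025.00, centroid at (95.00, 30.00).
hole: A = −π·14² = -615.75, centroid at (53.00, 27.00).
ΣA = 14322.52 mm²
ΣAx_c = (10400.00)(40.00) + (2513.27)(40.00) + (2025.00)(95.00) + (-615.75)(53.00) = 676271.10 mm³
ΣAy_c = (10400.00)(65.00) + (2513.27)(146.98) + (2025.00)(30.00) + (-615.75)(27.00) = 1089516.99 mm³
x_c = 676271.10 / 14322.52 = 47.22 mm
y_c = 1089516.99 / 14322.52 = 76.07 mm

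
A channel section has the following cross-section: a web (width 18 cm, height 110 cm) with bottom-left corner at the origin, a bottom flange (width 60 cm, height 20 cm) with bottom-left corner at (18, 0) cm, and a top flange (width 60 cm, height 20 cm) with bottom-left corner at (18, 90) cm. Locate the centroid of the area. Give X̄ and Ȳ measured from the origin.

X̄ = 30.37 cm, Ȳ = 55.00 cm

web: A = 18 × 110 = 1980.00, centroid at (9.00, 55.00).
bottom flange: A = 60 × 20 = 1200.00, centroid at (48.00, 10.00).
top flange: A = 60 × 20 = 1200.00, centroid at (48.00, 100.00).
ΣA = 4380.00 cm², ΣAX̄ = 133020.00 cm³, ΣAȲ = 240900.00 cm³.
X̄ = 133020.00/4380.00 = 30.37 cm; Ȳ = 240900.00/4380.00 = 55.00 cm.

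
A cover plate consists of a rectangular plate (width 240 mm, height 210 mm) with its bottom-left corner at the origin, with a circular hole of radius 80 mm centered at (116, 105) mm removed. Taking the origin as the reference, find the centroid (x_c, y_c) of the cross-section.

plate: A = 240 × 210 = 50400.00, centroid at (120.00, 105.00).
hole: A = −π·80² = -20106.19, centroid at (116.00, 105.00).
ΣA = 30293.81 mm²
ΣAx_c = (50400.00)(120.00) + (-20106.19)(116.00) = 3715681.61 mm³
ΣAy_c = (50400.00)(105.00) + (-20106.19)(105.00) = 3180849.74 mm³
x_c = 3715681.61 / 30293.81 = 122.65 mm
y_c = 3180849.74 / 30293.81 = 105.00 mm

x_c = 122.65 mm, y_c = 105.00 mm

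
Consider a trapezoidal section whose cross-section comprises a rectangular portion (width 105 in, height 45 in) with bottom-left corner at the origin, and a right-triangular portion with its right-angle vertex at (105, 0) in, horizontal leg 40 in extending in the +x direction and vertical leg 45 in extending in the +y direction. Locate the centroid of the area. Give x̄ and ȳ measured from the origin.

rectangular portion: A = 105 × 45 = 4725.00, centroid at (52.50, 22.50).
triangular portion: A = ½·40·45 = 900.00, centroid at (118.33, 15.00).
ΣA = 5625.00 in²
ΣAx̄ = (4725.00)(52.50) + (900.00)(118.33) = 354562.50 in³
ΣAȳ = (4725.00)(22.50) + (900.00)(15.00) = 119812.50 in³
x̄ = 354562.50 / 5625.00 = 63.03 in
ȳ = 119812.50 / 5625.00 = 21.30 in

x̄ = 63.03 in, ȳ = 21.30 in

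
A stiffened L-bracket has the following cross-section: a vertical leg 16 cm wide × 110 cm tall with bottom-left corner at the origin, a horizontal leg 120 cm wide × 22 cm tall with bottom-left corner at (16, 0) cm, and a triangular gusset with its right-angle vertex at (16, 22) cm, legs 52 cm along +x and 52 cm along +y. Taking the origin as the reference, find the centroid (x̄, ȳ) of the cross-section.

Part | A | x̄ᵢ | ȳᵢ | A·x̄ᵢ | A·ȳᵢ
vertical leg | 1760.00 | 8.00 | 55.00 | 14080.00 | 96800.00
horizontal leg | 2640.00 | 76.00 | 11.00 | 200640.00 | 29040.00
gusset | 1352.00 | 33.33 | 39.33 | 45066.67 | 53178.67
Σ | 5752.00 |  |  | 259786.67 | 179018.67
x̄ = 259786.67 / 5752.00 = 45.16 cm
ȳ = 179018.67 / 5752.00 = 31.12 cm

x̄ = 45.16 cm, ȳ = 31.12 cm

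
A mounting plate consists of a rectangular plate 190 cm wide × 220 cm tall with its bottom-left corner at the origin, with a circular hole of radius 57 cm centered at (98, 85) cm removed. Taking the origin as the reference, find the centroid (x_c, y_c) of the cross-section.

plate: A = 190 × 220 = 41800.00, centroid at (95.00, 110.00).
hole: A = −π·57² = -10207.03, centroid at (98.00, 85.00).
ΣA = 31592.97 cm², ΣAx_c = 2970710.62 cm³, ΣAy_c = 3730402.06 cm³.
x_c = 2970710.62/31592.97 = 94.03 cm; y_c = 3730402.06/31592.97 = 118.08 cm.

x_c = 94.03 cm, y_c = 118.08 cm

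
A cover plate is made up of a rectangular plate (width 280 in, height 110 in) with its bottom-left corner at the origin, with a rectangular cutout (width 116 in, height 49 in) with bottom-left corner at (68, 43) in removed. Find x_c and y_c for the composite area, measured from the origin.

plate: A = 280 × 110 = 30800.00, centroid at (140.00, 55.00).
hole: A = −(116 × 49) = -5684.00, centroid at (126.00, 67.50).
ΣA = 25116.00 in², ΣAx_c = 3595816.00 in³, ΣAy_c = 1310330.00 in³.
x_c = 3595816.00/25116.00 = 143.17 in; y_c = 1310330.00/25116.00 = 52.17 in.

x_c = 143.17 in, y_c = 52.17 in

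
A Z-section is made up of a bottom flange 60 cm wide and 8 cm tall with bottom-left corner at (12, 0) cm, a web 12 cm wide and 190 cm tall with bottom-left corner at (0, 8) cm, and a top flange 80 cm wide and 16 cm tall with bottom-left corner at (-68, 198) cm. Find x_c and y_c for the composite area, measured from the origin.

Part | A | x̄ᵢ | ȳᵢ | A·x̄ᵢ | A·ȳᵢ
bottom flange | 480.00 | 42.00 | 4.00 | 20160.00 | 1920.00
web | 2280.00 | 6.00 | 103.00 | 13680.00 | 234840.00
top flange | 1280.00 | -28.00 | 206.00 | -35840.00 | 263680.00
Σ | 4040.00 |  |  | -2000.00 | 500440.00
x_c = -2000.00 / 4040.00 = -0.50 cm
y_c = 500440.00 / 4040.00 = 123.87 cm

x_c = -0.50 cm, y_c = 123.87 cm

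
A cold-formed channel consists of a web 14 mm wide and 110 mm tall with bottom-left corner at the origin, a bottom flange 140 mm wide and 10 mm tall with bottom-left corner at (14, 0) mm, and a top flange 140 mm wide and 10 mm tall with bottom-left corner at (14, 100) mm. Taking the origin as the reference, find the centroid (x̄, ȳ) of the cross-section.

web: A = 14 × 110 = 1540.00, centroid at (7.00, 55.00).
bottom flange: A = 140 × 10 = 1400.00, centroid at (84.00, 5.00).
top flange: A = 140 × 10 = 1400.00, centroid at (84.00, 105.00).
ΣA = 4340.00 mm²
ΣAx̄ = (1540.00)(7.00) + (1400.00)(84.00) + (1400.00)(84.00) = 245980.00 mm³
ΣAȳ = (1540.00)(55.00) + (1400.00)(5.00) + (1400.00)(105.00) = 238700.00 mm³
x̄ = 245980.00 / 4340.00 = 56.68 mm
ȳ = 238700.00 / 4340.00 = 55.00 mm

x̄ = 56.68 mm, ȳ = 55.00 mm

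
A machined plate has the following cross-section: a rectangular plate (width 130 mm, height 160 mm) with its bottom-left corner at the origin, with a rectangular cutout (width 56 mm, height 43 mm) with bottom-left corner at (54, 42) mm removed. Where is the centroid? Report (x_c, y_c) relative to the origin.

x_c = 62.77 mm, y_c = 82.16 mm

Part | A | x̄ᵢ | ȳᵢ | A·x̄ᵢ | A·ȳᵢ
plate | 20800.00 | 65.00 | 80.00 | 1352000.00 | 1664000.00
hole | -2408.00 | 82.00 | 63.50 | -197456.00 | -152908.00
Σ | 18392.00 |  |  | 1154544.00 | 1511092.00
x_c = 1154544.00 / 18392.00 = 62.77 mm
y_c = 1511092.00 / 18392.00 = 82.16 mm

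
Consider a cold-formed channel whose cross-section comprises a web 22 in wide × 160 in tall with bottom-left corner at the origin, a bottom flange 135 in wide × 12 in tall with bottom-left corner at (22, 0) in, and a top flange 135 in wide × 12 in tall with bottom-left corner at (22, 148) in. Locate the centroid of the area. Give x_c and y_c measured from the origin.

x_c = 48.62 in, y_c = 80.00 in

web: A = 22 × 160 = 3520.00, centroid at (11.00, 80.00).
bottom flange: A = 135 × 12 = 1620.00, centroid at (89.50, 6.00).
top flange: A = 135 × 12 = 1620.00, centroid at (89.50, 154.00).
ΣA = 6760.00 in², ΣAx_c = 328700.00 in³, ΣAy_c = 540800.00 in³.
x_c = 328700.00/6760.00 = 48.62 in; y_c = 540800.00/6760.00 = 80.00 in.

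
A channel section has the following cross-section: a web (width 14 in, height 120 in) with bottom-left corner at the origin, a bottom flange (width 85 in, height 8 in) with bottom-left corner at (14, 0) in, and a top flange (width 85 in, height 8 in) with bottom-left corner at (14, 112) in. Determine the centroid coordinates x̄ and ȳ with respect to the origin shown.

x̄ = 29.14 in, ȳ = 60.00 in

web: A = 14 × 120 = 1680.00, centroid at (7.00, 60.00).
bottom flange: A = 85 × 8 = 680.00, centroid at (56.50, 4.00).
top flange: A = 85 × 8 = 680.00, centroid at (56.50, 116.00).
ΣA = 3040.00 in², ΣAx̄ = 88600.00 in³, ΣAȳ = 182400.00 in³.
x̄ = 88600.00/3040.00 = 29.14 in; ȳ = 182400.00/3040.00 = 60.00 in.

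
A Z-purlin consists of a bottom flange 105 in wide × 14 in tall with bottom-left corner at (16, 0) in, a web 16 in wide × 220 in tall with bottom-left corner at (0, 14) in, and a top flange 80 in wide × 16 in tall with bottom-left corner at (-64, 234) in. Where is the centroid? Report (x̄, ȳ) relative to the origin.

x̄ = 15.65 in, ȳ = 120.66 in

bottom flange: A = 105 × 14 = 1470.00, centroid at (68.50, 7.00).
web: A = 16 × 220 = 3520.00, centroid at (8.00, 124.00).
top flange: A = 80 × 16 = 1280.00, centroid at (-24.00, 242.00).
ΣA = 6270.00 in²
ΣAx̄ = (1470.00)(68.50) + (3520.00)(8.00) + (1280.00)(-24.00) = 98135.00 in³
ΣAȳ = (1470.00)(7.00) + (3520.00)(124.00) + (1280.00)(242.00) = 756530.00 in³
x̄ = 98135.00 / 6270.00 = 15.65 in
ȳ = 756530.00 / 6270.00 = 120.66 in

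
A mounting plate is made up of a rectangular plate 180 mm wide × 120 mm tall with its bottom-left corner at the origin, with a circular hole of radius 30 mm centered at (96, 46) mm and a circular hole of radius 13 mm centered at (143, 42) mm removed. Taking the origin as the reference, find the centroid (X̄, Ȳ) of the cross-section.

plate: A = 180 × 120 = 21600.00, centroid at (90.00, 60.00).
hole 1: A = −π·30² = -2827.43, centroid at (96.00, 46.00).
hole 2: A = −π·13² = -530.93, centroid at (143.00, 42.00).
ΣA = 18241.64 mm²
ΣAX̄ = (21600.00)(90.00) + (-2827.43)(96.00) + (-530.93)(143.00) = 1596643.53 mm³
ΣAȲ = (21600.00)(60.00) + (-2827.43)(46.00) + (-530.93)(42.00) = 1143639.04 mm³
X̄ = 1596643.53 / 18241.64 = 87.53 mm
Ȳ = 1143639.04 / 18241.64 = 62.69 mm

X̄ = 87.53 mm, Ȳ = 62.69 mm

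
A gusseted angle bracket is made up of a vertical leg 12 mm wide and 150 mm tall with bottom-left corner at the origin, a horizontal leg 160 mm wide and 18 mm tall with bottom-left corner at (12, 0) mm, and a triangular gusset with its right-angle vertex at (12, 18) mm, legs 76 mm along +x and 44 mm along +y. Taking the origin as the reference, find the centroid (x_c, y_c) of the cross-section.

x_c = 53.24 mm, y_c = 33.93 mm

Part | A | x̄ᵢ | ȳᵢ | A·x̄ᵢ | A·ȳᵢ
vertical leg | 1800.00 | 6.00 | 75.00 | 10800.00 | 135000.00
horizontal leg | 2880.00 | 92.00 | 9.00 | 264960.00 | 25920.00
gusset | 1672.00 | 37.33 | 32.67 | 62421.33 | 54618.67
Σ | 6352.00 |  |  | 338181.33 | 215538.67
x_c = 338181.33 / 6352.00 = 53.24 mm
y_c = 215538.67 / 6352.00 = 33.93 mm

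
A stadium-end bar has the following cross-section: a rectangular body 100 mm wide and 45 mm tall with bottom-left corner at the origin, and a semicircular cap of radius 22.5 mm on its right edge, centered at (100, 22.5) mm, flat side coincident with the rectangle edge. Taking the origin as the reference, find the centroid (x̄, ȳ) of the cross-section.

x̄ = 58.94 mm, ȳ = 22.50 mm

Part | A | x̄ᵢ | ȳᵢ | A·x̄ᵢ | A·ȳᵢ
rectangular body | 4500.00 | 50.00 | 22.50 | 225000.00 | 101250.00
semicircular end | 795.22 | 109.55 | 22.50 | 87115.31 | 17892.35
Σ | 5295.22 |  |  | 312115.31 | 119142.35
x̄ = 312115.31 / 5295.22 = 58.94 mm
ȳ = 119142.35 / 5295.22 = 22.50 mm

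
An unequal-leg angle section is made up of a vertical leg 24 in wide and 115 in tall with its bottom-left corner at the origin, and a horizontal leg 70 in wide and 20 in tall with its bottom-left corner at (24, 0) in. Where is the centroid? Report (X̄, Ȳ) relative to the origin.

X̄ = 27.82 in, Ȳ = 41.51 in

vertical leg: A = 24 × 115 = 2760.00, centroid at (12.00, 57.50).
horizontal leg: A = 70 × 20 = 1400.00, centroid at (59.00, 10.00).
ΣA = 4160.00 in²
ΣAX̄ = (2760.00)(12.00) + (1400.00)(59.00) = 115720.00 in³
ΣAȲ = (2760.00)(57.50) + (1400.00)(10.00) = 172700.00 in³
X̄ = 115720.00 / 4160.00 = 27.82 in
Ȳ = 172700.00 / 4160.00 = 41.51 in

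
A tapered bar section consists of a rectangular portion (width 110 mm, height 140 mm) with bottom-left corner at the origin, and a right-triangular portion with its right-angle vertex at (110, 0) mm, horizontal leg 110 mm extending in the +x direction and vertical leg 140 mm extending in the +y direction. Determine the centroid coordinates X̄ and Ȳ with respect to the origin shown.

rectangular portion: A = 110 × 140 = 15400.00, centroid at (55.00, 70.00).
triangular portion: A = ½·110·140 = 7700.00, centroid at (146.67, 46.67).
ΣA = 23100.00 mm²
ΣAX̄ = (15400.00)(55.00) + (7700.00)(146.67) = 1976333.33 mm³
ΣAȲ = (15400.00)(70.00) + (7700.00)(46.67) = 1437333.33 mm³
X̄ = 1976333.33 / 23100.00 = 85.56 mm
Ȳ = 1437333.33 / 23100.00 = 62.22 mm

X̄ = 85.56 mm, Ȳ = 62.22 mm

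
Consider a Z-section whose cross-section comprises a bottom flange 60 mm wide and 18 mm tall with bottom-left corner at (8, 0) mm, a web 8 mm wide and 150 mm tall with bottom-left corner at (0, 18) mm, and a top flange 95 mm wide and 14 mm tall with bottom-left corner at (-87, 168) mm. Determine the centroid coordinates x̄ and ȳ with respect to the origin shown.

x̄ = -1.85 mm, ȳ = 98.08 mm

Part | A | x̄ᵢ | ȳᵢ | A·x̄ᵢ | A·ȳᵢ
bottom flange | 1080.00 | 38.00 | 9.00 | 41040.00 | 9720.00
web | 1200.00 | 4.00 | 93.00 | 4800.00 | 111600.00
top flange | 1330.00 | -39.50 | 175.00 | -52535.00 | 232750.00
Σ | 3610.00 |  |  | -6695.00 | 354070.00
x̄ = -6695.00 / 3610.00 = -1.85 mm
ȳ = 354070.00 / 3610.00 = 98.08 mm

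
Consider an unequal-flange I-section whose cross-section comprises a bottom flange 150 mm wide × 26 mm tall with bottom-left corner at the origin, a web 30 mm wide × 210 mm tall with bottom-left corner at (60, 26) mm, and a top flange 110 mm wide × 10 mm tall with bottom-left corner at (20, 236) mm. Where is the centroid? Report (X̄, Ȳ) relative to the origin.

X̄ = 75.00 mm, Ȳ = 100.98 mm

bottom flange: A = 150 × 26 = 3900.00, centroid at (75.00, 13.00).
web: A = 30 × 210 = 6300.00, centroid at (75.00, 131.00).
top flange: A = 110 × 10 = 1100.00, centroid at (75.00, 241.00).
ΣA = 11300.00 mm²
ΣAX̄ = (3900.00)(75.00) + (6300.00)(75.00) + (1100.00)(75.00) = 847500.00 mm³
ΣAȲ = (3900.00)(13.00) + (6300.00)(131.00) + (1100.00)(241.00) = 1141100.00 mm³
X̄ = 847500.00 / 11300.00 = 75.00 mm
Ȳ = 1141100.00 / 11300.00 = 100.98 mm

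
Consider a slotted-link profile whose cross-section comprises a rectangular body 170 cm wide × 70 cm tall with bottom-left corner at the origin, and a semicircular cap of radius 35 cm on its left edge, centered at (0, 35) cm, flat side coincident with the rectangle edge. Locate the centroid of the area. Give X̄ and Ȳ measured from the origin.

X̄ = 71.10 cm, Ȳ = 35.00 cm

rectangular body: A = 170 × 70 = 11900.00, centroid at (85.00, 35.00).
semicircular end: A = ½π·35² = 1924.23, centroid at (-14.85, 35.00).
ΣA = 13824.23 cm²
ΣAX̄ = (11900.00)(85.00) + (1924.23)(-14.85) = 982916.67 cm³
ΣAȲ = (11900.00)(35.00) + (1924.23)(35.00) = 483847.89 cm³
X̄ = 982916.67 / 13824.23 = 71.10 cm
Ȳ = 483847.89 / 13824.23 = 35.00 cm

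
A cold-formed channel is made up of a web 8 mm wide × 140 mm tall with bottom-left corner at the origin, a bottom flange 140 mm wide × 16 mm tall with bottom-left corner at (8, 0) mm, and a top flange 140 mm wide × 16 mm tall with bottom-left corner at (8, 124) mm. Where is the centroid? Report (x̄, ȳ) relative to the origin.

x̄ = 63.20 mm, ȳ = 70.00 mm

web: A = 8 × 140 = 1120.00, centroid at (4.00, 70.00).
bottom flange: A = 140 × 16 = 2240.00, centroid at (78.00, 8.00).
top flange: A = 140 × 16 = 2240.00, centroid at (78.00, 132.00).
ΣA = 5600.00 mm², ΣAx̄ = 353920.00 mm³, ΣAȳ = 392000.00 mm³.
x̄ = 353920.00/5600.00 = 63.20 mm; ȳ = 392000.00/5600.00 = 70.00 mm.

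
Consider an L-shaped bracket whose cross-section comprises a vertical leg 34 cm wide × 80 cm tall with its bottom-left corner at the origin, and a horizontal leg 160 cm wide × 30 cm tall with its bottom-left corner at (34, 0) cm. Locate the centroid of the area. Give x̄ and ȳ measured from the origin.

x̄ = 78.91 cm, ȳ = 24.04 cm

vertical leg: A = 34 × 80 = 2720.00, centroid at (17.00, 40.00).
horizontal leg: A = 160 × 30 = 4800.00, centroid at (114.00, 15.00).
ΣA = 7520.00 cm², ΣAx̄ = 593440.00 cm³, ΣAȳ = 180800.00 cm³.
x̄ = 593440.00/7520.00 = 78.91 cm; ȳ = 180800.00/7520.00 = 24.04 cm.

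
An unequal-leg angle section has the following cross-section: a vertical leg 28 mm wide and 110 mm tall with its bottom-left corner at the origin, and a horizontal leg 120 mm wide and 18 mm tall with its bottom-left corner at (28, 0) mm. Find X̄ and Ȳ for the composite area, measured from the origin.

vertical leg: A = 28 × 110 = 3080.00, centroid at (14.00, 55.00).
horizontal leg: A = 120 × 18 = 2160.00, centroid at (88.00, 9.00).
ΣA = 5240.00 mm², ΣAX̄ = 233200.00 mm³, ΣAȲ = 188840.00 mm³.
X̄ = 233200.00/5240.00 = 44.50 mm; Ȳ = 188840.00/5240.00 = 36.04 mm.

X̄ = 44.50 mm, Ȳ = 36.04 mm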